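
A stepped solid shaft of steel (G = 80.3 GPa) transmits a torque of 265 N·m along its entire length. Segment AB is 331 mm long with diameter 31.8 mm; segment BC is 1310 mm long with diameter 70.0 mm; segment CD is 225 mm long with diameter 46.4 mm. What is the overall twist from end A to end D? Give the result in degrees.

0.822°

J_AB = π(0.0318)⁴/32 = 1.00×10^-7 m⁴; J_BC = π(0.0700)⁴/32 = 2.36×10^-6 m⁴; J_CD = π(0.0464)⁴/32 = 4.55×10^-7 m⁴.
θ = (T/G)·Σ L_i/J_i = (265.0/80.3×10⁹)·(0.331/1.00×10^-7 + 1.31/2.36×10^-6 + 0.225/4.55×10^-7) = 0.01435 rad.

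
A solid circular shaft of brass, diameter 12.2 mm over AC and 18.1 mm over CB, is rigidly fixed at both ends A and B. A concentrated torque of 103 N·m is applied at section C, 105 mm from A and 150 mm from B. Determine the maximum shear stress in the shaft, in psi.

9910 psi

Compatibility: T_A·a/J_AC = T_B·b/J_CB with T_A + T_B = T₀.
J_AC = 2.17×10^-9 m⁴, J_CB = 1.05×10^-8 m⁴, so T_A = T₀·(J_AC/a)/((J_AC/a)+(J_CB/b)) = 23.46 N·m, T_B = 79.54 N·m.
τ in each portion: τ_AC = 6.58×10^7 Pa, τ_CB = 6.83×10^7 Pa; maximum is in CB.
τ_max = T_CB·r/J = 79.54·0.00905/1.05×10^-8 = 6.832×10^7 Pa.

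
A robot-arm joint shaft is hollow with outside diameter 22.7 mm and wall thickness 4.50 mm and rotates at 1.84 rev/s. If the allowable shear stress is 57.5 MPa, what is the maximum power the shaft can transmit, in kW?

J = π(d_o⁴ − d_i⁴)/32 = π(0.0227⁴ − 0.0137⁴)/32 = 2.261×10^-8 m⁴.
T_max = τ_allow·J/r = 5.75×10^7 × 2.261×10^-8 / 0.0113 = 114.5 N·m.
ω = 2π·1.84 = 11.56 rad/s, so P_max = T_max·ω = 1324 W.

1.32 kW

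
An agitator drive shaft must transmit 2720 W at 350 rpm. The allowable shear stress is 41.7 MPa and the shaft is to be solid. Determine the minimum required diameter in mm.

ω = 2π·350/60 = 36.65 rad/s, so T = P/ω = 2720 / 36.65 = 74.21 N·m.
For a solid shaft τ_max = 16T/(πd³), so d = (16T/(π τ_allow))^(1/3) = (16·74.21/(π·4.17×10^7))^(1/3) = 0.02085 m.

20.8 mm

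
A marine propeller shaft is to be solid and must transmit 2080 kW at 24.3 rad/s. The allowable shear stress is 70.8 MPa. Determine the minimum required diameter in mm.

ω = 24.3 rad/s, so T = P/ω = 2080×10³ / 24.30 = 85600 N·m.
For a solid shaft τ_max = 16T/(πd³), so d = (16T/(π τ_allow))^(1/3) = (16·85600/(π·7.08×10^7))^(1/3) = 0.1833 m.

183 mm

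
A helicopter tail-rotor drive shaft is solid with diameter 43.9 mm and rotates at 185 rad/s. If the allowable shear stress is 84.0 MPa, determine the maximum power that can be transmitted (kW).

J = πd⁴/32 = π(0.0439)⁴/32 = 3.646×10^-7 m⁴.
T_max = τ_allow·J/r = 8.40×10^7 × 3.646×10^-7 / 0.0220 = 1395 N·m.
ω = 185 rad/s, so P_max = T_max·ω = 2.582×10^5 W.

258 kW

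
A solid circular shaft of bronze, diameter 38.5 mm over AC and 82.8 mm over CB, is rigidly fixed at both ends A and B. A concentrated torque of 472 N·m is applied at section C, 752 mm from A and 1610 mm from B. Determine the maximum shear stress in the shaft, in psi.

Compatibility: T_A·a/J_AC = T_B·b/J_CB with T_A + T_B = T₀.
J_AC = 2.16×10^-7 m⁴, J_CB = 4.61×10^-6 m⁴, so T_A = T₀·(J_AC/a)/((J_AC/a)+(J_CB/b)) = 42.94 N·m, T_B = 429.1 N·m.
τ in each portion: τ_AC = 3.83×10^6 Pa, τ_CB = 3.85×10^6 Pa; maximum is in CB.
τ_max = T_CB·r/J = 429.1·0.0414/4.61×10^-6 = 3.849×10^6 Pa.

558 psi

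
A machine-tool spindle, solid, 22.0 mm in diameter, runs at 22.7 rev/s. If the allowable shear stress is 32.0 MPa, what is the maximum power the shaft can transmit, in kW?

J = πd⁴/32 = π(0.0220)⁴/32 = 2.300×10^-8 m⁴.
T_max = τ_allow·J/r = 3.20×10^7 × 2.300×10^-8 / 0.0110 = 66.90 N·m.
ω = 2π·22.7 = 142.6 rad/s, so P_max = T_max·ω = 9542 W.

9.54 kW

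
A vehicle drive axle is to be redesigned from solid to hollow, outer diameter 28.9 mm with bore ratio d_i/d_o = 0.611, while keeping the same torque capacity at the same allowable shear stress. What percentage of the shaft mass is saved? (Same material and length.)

Equal τ_max and T ⇒ the solid shaft needs d_s³ = d_o³(1−k⁴), so d_s = 28.9·(1−0.611⁴)^(1/3) = 27.49 mm.
Area ratio A_h/A_s = d_o²(1−k²)/d_s² = (1−k²)/(1−k⁴)^(2/3) = 0.6926.
Mass saving = 1 − 0.6926 = 30.7 %.

30.7 %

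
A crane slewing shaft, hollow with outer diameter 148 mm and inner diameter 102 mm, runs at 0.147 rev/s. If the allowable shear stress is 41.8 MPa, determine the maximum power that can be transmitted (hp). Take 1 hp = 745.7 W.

J = π(d_o⁴ − d_i⁴)/32 = π(0.148⁴ − 0.102⁴)/32 = 3.648×10^-5 m⁴.
T_max = τ_allow·J/r = 4.18×10^7 × 3.648×10^-5 / 0.0740 = 20600 N·m.
ω = 2π·0.147 = 0.9236 rad/s, so P_max = T_max·ω = 1.903×10^4 W.

25.5 hp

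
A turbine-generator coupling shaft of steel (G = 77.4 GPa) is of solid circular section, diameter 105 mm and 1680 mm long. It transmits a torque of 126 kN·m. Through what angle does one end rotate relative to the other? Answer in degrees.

13.1°

J = πd⁴/32 = π(0.105)⁴/32 = 1.193×10^-5 m⁴.
θ = T·L/(G·J) = 126000 × 1.68 / (77.4×10⁹ × 1.193×10^-5) = 0.2292 rad.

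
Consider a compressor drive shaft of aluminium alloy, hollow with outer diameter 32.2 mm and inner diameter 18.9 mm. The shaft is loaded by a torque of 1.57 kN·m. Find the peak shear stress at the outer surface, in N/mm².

J = π(d_o⁴ − d_i⁴)/32 = π(0.0322⁴ − 0.0189⁴)/32 = 9.301×10^-8 m⁴.
τ_max = T·r/J = 1570 × 0.0161 / 9.301×10^-8 = 2.718×10^8 Pa.

272 N/mm²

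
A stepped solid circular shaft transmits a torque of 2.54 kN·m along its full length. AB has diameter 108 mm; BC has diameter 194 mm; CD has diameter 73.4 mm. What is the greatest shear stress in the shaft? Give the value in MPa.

Under the same torque, τ_max = 16T/(πd³) is largest where d is smallest — segment CD (d = 73.4 mm).
τ_max = 16·2540/(π·(0.0734)³) = 3.271×10^7 Pa.

32.7 MPa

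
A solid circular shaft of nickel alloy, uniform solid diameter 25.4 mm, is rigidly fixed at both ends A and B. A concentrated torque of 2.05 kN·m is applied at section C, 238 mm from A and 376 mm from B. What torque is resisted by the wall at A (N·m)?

1260 N·m

With uniform GJ and both ends fixed, compatibility θ_AC = θ_CB gives T_A·a = T_B·b, together with T_A + T_B = T₀.
T_A = T₀·b/(a+b) = 2050·376/614.0 = 1255 N·m; T_B = 794.6 N·m.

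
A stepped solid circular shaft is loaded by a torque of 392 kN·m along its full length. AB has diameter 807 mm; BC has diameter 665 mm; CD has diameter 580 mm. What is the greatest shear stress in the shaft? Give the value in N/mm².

Under the same torque, τ_max = 16T/(πd³) is largest where d is smallest — segment CD (d = 580 mm).
τ_max = 16·392000/(π·(0.580)³) = 1.023×10^7 Pa.

10.2 N/mm²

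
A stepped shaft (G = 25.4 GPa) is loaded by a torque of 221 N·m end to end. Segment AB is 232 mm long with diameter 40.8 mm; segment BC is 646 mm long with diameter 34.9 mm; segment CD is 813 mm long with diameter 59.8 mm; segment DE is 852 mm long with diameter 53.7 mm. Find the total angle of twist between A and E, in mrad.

J_AB = π(0.0408)⁴/32 = 2.72×10^-7 m⁴; J_BC = π(0.0349)⁴/32 = 1.46×10^-7 m⁴; J_CD = π(0.0598)⁴/32 = 1.26×10^-6 m⁴; J_DE = π(0.0537)⁴/32 = 8.16×10^-7 m⁴.
θ = (T/G)·Σ L_i/J_i = (221.0/25.4×10⁹)·(0.232/2.72×10^-7 + 0.646/1.46×10^-7 + 0.813/1.26×10^-6 + 0.852/8.16×10^-7) = 0.06073 rad.

60.7 mrad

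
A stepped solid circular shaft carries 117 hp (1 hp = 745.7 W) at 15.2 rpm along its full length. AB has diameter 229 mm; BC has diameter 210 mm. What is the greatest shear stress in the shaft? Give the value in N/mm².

ω = 2π·15.2/60 = 1.592 rad/s, so T = P/ω = 117×745.7 / 1.592 = 54810 N·m.
Under the same torque, τ_max = 16T/(πd³) is largest where d is smallest — segment BC (d = 210 mm).
τ_max = 16·54810/(π·(0.210)³) = 3.014×10^7 Pa.

30.1 N/mm²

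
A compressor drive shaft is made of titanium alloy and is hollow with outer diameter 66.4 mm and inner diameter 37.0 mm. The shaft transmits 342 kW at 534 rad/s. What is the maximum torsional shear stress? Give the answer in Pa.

1.23e7 Pa

ω = 534 rad/s, so T = P/ω = 342×10³ / 534.0 = 640.4 N·m.
J = π(d_o⁴ − d_i⁴)/32 = π(0.0664⁴ − 0.0370⁴)/32 = 1.724×10^-6 m⁴.
τ_max = T·r/J = 640.4 × 0.0332 / 1.724×10^-6 = 1.233×10^7 Pa.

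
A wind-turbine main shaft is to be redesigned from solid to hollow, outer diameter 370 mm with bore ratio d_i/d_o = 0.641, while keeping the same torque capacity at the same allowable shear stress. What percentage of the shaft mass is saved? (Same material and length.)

33.4 %

Equal τ_max and T ⇒ the solid shaft needs d_s³ = d_o³(1−k⁴), so d_s = 370·(1−0.641⁴)^(1/3) = 347.9 mm.
Area ratio A_h/A_s = d_o²(1−k²)/d_s² = (1−k²)/(1−k⁴)^(2/3) = 0.6664.
Mass saving = 1 − 0.6664 = 33.4 %.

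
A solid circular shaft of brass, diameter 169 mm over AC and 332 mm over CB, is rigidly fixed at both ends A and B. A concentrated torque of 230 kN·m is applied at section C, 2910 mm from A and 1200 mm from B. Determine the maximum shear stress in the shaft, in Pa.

Compatibility: T_A·a/J_AC = T_B·b/J_CB with T_A + T_B = T₀.
J_AC = 8.01×10^-5 m⁴, J_CB = 1.19×10^-3 m⁴, so T_A = T₀·(J_AC/a)/((J_AC/a)+(J_CB/b)) = 6197 N·m, T_B = 223800 N·m.
τ in each portion: τ_AC = 6.54×10^6 Pa, τ_CB = 3.11×10^7 Pa; maximum is in CB.
τ_max = T_CB·r/J = 223800·0.166/1.19×10^-3 = 3.115×10^7 Pa.

3.11e7 Pa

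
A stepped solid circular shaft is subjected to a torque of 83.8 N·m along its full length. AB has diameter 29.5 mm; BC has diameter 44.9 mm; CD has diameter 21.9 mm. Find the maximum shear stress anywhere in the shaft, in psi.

5890 psi

Under the same torque, τ_max = 16T/(πd³) is largest where d is smallest — segment CD (d = 21.9 mm).
τ_max = 16·83.80/(π·(0.0219)³) = 4.063×10^7 Pa.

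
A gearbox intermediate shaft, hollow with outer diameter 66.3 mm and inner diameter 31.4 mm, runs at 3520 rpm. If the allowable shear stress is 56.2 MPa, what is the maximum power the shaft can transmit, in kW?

J = π(d_o⁴ − d_i⁴)/32 = π(0.0663⁴ − 0.0314⁴)/32 = 1.802×10^-6 m⁴.
T_max = τ_allow·J/r = 5.62×10^7 × 1.802×10^-6 / 0.0331 = 3054 N·m.
ω = 2π·3520/60 = 368.6 rad/s, so P_max = T_max·ω = 1.126×10^6 W.

1130 kW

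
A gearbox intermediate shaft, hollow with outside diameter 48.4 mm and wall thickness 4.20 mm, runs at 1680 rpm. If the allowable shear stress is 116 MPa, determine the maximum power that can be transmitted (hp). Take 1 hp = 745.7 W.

325 hp

J = π(d_o⁴ − d_i⁴)/32 = π(0.0484⁴ − 0.0400⁴)/32 = 2.874×10^-7 m⁴.
T_max = τ_allow·J/r = 1.16×10^8 × 2.874×10^-7 / 0.0242 = 1378 N·m.
ω = 2π·1680/60 = 175.9 rad/s, so P_max = T_max·ω = 2.424×10^5 W.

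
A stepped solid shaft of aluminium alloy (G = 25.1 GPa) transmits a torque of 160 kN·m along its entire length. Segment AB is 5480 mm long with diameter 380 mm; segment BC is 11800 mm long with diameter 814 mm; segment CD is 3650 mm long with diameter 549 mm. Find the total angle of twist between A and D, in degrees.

J_AB = π(0.380)⁴/32 = 2.05×10^-3 m⁴; J_BC = π(0.814)⁴/32 = 0.0431 m⁴; J_CD = π(0.549)⁴/32 = 8.92×10^-3 m⁴.
θ = (T/G)·Σ L_i/J_i = (160000/25.1×10⁹)·(5.48/2.05×10^-3 + 11.8/0.0431 + 3.65/8.92×10^-3) = 0.02142 rad.

1.23°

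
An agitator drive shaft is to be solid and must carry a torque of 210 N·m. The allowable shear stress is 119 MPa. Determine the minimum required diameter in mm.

20.8 mm

For a solid shaft τ_max = 16T/(πd³), so d = (16T/(π τ_allow))^(1/3) = (16·210.0/(π·1.19×10^8))^(1/3) = 0.02079 m.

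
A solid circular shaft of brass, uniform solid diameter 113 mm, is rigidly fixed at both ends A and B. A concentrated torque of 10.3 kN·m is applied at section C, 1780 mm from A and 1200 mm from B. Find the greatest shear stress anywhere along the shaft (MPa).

With uniform GJ and both ends fixed, compatibility θ_AC = θ_CB gives T_A·a = T_B·b, together with T_A + T_B = T₀.
T_A = T₀·b/(a+b) = 10300·1200/2980 = 4148 N·m; T_B = 6152 N·m.
τ in each portion: τ_AC = 1.46×10^7 Pa, τ_CB = 2.17×10^7 Pa; maximum is in CB.
τ_max = T_CB·r/J = 6152·0.0565/1.60×10^-5 = 2.172×10^7 Pa.

21.7 MPa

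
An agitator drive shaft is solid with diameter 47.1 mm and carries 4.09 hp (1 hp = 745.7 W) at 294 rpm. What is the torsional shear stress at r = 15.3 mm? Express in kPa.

ω = 2π·294/60 = 30.79 rad/s, so T = P/ω = 4.09×745.7 / 30.79 = 99.06 N·m.
J = πd⁴/32 = π(0.0471)⁴/32 = 4.832×10^-7 m⁴.
Shear stress varies linearly with radius: τ = T·r/J = 99.06 × 0.0153 / 4.832×10^-7 = 3.137×10^6 Pa.

3140 kPa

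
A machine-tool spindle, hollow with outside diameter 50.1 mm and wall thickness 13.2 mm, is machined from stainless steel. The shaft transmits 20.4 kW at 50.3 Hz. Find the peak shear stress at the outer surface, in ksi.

0.399 ksi

ω = 2π·50.3 = 316.0 rad/s, so T = P/ω = 20.4×10³ / 316.0 = 64.55 N·m.
J = π(d_o⁴ − d_i⁴)/32 = π(0.0501⁴ − 0.0237⁴)/32 = 5.875×10^-7 m⁴.
τ_max = T·r/J = 64.55 × 0.0250 / 5.875×10^-7 = 2.752×10^6 Pa.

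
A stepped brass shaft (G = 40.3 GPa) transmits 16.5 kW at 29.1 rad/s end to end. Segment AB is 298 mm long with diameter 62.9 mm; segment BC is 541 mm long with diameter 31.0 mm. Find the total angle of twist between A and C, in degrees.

4.97°

ω = 29.1 rad/s, so T = P/ω = 16.5×10³ / 29.10 = 567.0 N·m.
J_AB = π(0.0629)⁴/32 = 1.54×10^-6 m⁴; J_BC = π(0.0310)⁴/32 = 9.07×10^-8 m⁴.
θ = (T/G)·Σ L_i/J_i = (567.0/40.3×10⁹)·(0.298/1.54×10^-6 + 0.541/9.07×10^-8) = 0.08668 rad.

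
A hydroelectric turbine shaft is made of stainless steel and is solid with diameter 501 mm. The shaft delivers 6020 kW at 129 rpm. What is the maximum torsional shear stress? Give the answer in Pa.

ω = 2π·129/60 = 13.51 rad/s, so T = P/ω = 6020×10³ / 13.51 = 445600 N·m.
J = πd⁴/32 = π(0.501)⁴/32 = 6.185×10^-3 m⁴.
τ_max = T·r/J = 445600 × 0.251 / 6.185×10^-3 = 1.805×10^7 Pa.

1.80e7 Pa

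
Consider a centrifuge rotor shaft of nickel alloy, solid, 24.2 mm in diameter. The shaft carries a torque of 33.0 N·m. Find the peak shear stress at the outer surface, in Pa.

1.19e7 Pa

J = πd⁴/32 = π(0.0242)⁴/32 = 3.367×10^-8 m⁴.
τ_max = T·r/J = 33.00 × 0.0121 / 3.367×10^-8 = 1.186×10^7 Pa.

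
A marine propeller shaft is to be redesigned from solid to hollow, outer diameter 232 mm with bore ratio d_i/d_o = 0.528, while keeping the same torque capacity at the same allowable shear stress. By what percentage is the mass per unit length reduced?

23.9 %

Equal τ_max and T ⇒ the solid shaft needs d_s³ = d_o³(1−k⁴), so d_s = 232·(1−0.528⁴)^(1/3) = 225.8 mm.
Area ratio A_h/A_s = d_o²(1−k²)/d_s² = (1−k²)/(1−k⁴)^(2/3) = 0.7612.
Mass saving = 1 − 0.7612 = 23.9 %.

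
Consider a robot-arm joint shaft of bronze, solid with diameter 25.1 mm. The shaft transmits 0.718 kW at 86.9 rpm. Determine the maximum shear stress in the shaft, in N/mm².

ω = 2π·86.9/60 = 9.100 rad/s, so T = P/ω = 0.718×10³ / 9.100 = 78.90 N·m.
J = πd⁴/32 = π(0.0251)⁴/32 = 3.897×10^-8 m⁴.
τ_max = T·r/J = 78.90 × 0.0126 / 3.897×10^-8 = 2.541×10^7 Pa.

25.4 N/mm²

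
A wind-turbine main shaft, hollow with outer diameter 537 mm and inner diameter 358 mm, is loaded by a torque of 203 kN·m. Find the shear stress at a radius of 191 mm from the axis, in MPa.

J = π(d_o⁴ − d_i⁴)/32 = π(0.537⁴ − 0.358⁴)/32 = 6.551×10^-3 m⁴.
Shear stress varies linearly with radius: τ = T·r/J = 203000 × 0.191 / 6.551×10^-3 = 5.918×10^6 Pa.

5.92 MPa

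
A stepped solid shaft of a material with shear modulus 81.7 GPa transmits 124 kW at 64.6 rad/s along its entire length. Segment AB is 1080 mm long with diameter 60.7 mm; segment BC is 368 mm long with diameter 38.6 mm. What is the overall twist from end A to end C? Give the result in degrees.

ω = 64.6 rad/s, so T = P/ω = 124×10³ / 64.60 = 1920 N·m.
J_AB = π(0.0607)⁴/32 = 1.33×10^-6 m⁴; J_BC = π(0.0386)⁴/32 = 2.18×10^-7 m⁴.
θ = (T/G)·Σ L_i/J_i = (1920/81.7×10⁹)·(1.08/1.33×10^-6 + 0.368/2.18×10^-7) = 0.05871 rad.

3.36°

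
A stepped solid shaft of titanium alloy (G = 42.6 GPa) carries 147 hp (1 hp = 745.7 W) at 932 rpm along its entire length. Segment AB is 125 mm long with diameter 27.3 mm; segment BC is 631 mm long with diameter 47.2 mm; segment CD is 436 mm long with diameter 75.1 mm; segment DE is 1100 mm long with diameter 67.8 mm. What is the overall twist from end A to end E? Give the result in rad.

0.112 rad

ω = 2π·932/60 = 97.60 rad/s, so T = P/ω = 147×745.7 / 97.60 = 1123 N·m.
J_AB = π(0.0273)⁴/32 = 5.45×10^-8 m⁴; J_BC = π(0.0472)⁴/32 = 4.87×10^-7 m⁴; J_CD = π(0.0751)⁴/32 = 3.12×10^-6 m⁴; J_DE = π(0.0678)⁴/32 = 2.07×10^-6 m⁴.
θ = (T/G)·Σ L_i/J_i = (1123/42.6×10⁹)·(0.125/5.45×10^-8 + 0.631/4.87×10^-7 + 0.436/3.12×10^-6 + 1.10/2.07×10^-6) = 0.1122 rad.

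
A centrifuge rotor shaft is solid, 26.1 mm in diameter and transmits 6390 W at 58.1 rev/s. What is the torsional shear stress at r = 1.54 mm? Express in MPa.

0.592 MPa

ω = 2π·58.1 = 365.1 rad/s, so T = P/ω = 6390 / 365.1 = 17.50 N·m.
J = πd⁴/32 = π(0.0261)⁴/32 = 4.556×10^-8 m⁴.
Shear stress varies linearly with radius: τ = T·r/J = 17.50 × 0.00154 / 4.556×10^-8 = 5.917×10^5 Pa.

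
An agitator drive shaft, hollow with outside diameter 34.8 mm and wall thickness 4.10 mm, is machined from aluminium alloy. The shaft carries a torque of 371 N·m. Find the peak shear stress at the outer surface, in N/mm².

68.1 N/mm²

J = π(d_o⁴ − d_i⁴)/32 = π(0.0348⁴ − 0.0266⁴)/32 = 9.483×10^-8 m⁴.
τ_max = T·r/J = 371.0 × 0.0174 / 9.483×10^-8 = 6.807×10^7 Pa.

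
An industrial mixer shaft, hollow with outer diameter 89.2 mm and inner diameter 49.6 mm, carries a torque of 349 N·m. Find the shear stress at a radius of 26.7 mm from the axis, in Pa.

1.66e6 Pa

J = π(d_o⁴ − d_i⁴)/32 = π(0.0892⁴ − 0.0496⁴)/32 = 5.621×10^-6 m⁴.
Shear stress varies linearly with radius: τ = T·r/J = 349.0 × 0.0267 / 5.621×10^-6 = 1.658×10^6 Pa.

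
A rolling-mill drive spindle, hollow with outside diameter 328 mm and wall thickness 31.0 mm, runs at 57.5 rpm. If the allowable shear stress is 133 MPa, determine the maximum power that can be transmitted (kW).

3150 kW

J = π(d_o⁴ − d_i⁴)/32 = π(0.328⁴ − 0.266⁴)/32 = 6.448×10^-4 m⁴.
T_max = τ_allow·J/r = 1.33×10^8 × 6.448×10^-4 / 0.164 = 522900 N·m.
ω = 2π·57.5/60 = 6.021 rad/s, so P_max = T_max·ω = 3.149×10^6 W.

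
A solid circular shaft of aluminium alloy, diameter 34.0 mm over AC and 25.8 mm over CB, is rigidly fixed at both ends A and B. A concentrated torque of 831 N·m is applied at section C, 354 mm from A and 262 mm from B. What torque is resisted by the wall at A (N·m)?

574 N·m

Compatibility: T_A·a/J_AC = T_B·b/J_CB with T_A + T_B = T₀.
J_AC = 1.31×10^-7 m⁴, J_CB = 4.35×10^-8 m⁴, so T_A = T₀·(J_AC/a)/((J_AC/a)+(J_CB/b)) = 573.9 N·m, T_B = 257.1 N·m.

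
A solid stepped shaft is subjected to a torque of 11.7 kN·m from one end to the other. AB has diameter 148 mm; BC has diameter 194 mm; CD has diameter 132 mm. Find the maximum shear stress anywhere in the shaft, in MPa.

25.9 MPa

Under the same torque, τ_max = 16T/(πd³) is largest where d is smallest — segment CD (d = 132 mm).
τ_max = 16·11700/(π·(0.132)³) = 2.591×10^7 Pa.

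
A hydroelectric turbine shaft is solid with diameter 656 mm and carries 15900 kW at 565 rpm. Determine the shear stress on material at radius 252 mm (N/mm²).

ω = 2π·565/60 = 59.17 rad/s, so T = P/ω = 15900×10³ / 59.17 = 268700 N·m.
J = πd⁴/32 = π(0.656)⁴/32 = 0.01818 m⁴.
Shear stress varies linearly with radius: τ = T·r/J = 268700 × 0.252 / 0.01818 = 3.725×10^6 Pa.

3.72 N/mm²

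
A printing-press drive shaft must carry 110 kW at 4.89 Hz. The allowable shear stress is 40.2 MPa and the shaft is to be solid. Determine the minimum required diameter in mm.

ω = 2π·4.89 = 30.72 rad/s, so T = P/ω = 110×10³ / 30.72 = 3580 N·m.
For a solid shaft τ_max = 16T/(πd³), so d = (16T/(π τ_allow))^(1/3) = (16·3580/(π·4.02×10^7))^(1/3) = 0.07683 m.

76.8 mm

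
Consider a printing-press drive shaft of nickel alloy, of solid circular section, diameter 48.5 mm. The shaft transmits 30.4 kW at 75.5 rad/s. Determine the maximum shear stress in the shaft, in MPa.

ω = 75.5 rad/s, so T = P/ω = 30.4×10³ / 75.50 = 402.6 N·m.
J = πd⁴/32 = π(0.0485)⁴/32 = 5.432×10^-7 m⁴.
τ_max = T·r/J = 402.6 × 0.0243 / 5.432×10^-7 = 1.798×10^7 Pa.

18.0 MPa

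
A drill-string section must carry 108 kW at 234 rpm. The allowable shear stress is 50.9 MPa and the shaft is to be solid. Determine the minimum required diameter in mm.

ω = 2π·234/60 = 24.50 rad/s, so T = P/ω = 108×10³ / 24.50 = 4407 N·m.
For a solid shaft τ_max = 16T/(πd³), so d = (16T/(π τ_allow))^(1/3) = (16·4407/(π·5.09×10^7))^(1/3) = 0.07612 m.

76.1 mm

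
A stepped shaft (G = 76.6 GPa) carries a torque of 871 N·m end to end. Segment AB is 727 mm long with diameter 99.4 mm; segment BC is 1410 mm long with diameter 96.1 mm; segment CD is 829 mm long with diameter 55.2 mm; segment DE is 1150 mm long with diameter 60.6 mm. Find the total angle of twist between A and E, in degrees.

1.32°

J_AB = π(0.0994)⁴/32 = 9.58×10^-6 m⁴; J_BC = π(0.0961)⁴/32 = 8.37×10^-6 m⁴; J_CD = π(0.0552)⁴/32 = 9.11×10^-7 m⁴; J_DE = π(0.0606)⁴/32 = 1.32×10^-6 m⁴.
θ = (T/G)·Σ L_i/J_i = (871.0/76.6×10⁹)·(0.727/9.58×10^-6 + 1.41/8.37×10^-6 + 0.829/9.11×10^-7 + 1.15/1.32×10^-6) = 0.02300 rad.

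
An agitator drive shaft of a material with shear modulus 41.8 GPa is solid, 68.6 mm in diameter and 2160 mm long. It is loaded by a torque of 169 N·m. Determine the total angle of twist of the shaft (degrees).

J = πd⁴/32 = π(0.0686)⁴/32 = 2.174×10^-6 m⁴.
θ = T·L/(G·J) = 169.0 × 2.16 / (41.8×10⁹ × 2.174×10^-6) = 4.017×10^-3 rad.

0.230°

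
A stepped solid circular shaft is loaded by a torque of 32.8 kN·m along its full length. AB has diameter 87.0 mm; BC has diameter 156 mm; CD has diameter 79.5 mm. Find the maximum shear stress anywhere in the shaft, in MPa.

Under the same torque, τ_max = 16T/(πd³) is largest where d is smallest — segment CD (d = 79.5 mm).
τ_max = 16·32800/(π·(0.0795)³) = 3.325×10^8 Pa.

332 MPa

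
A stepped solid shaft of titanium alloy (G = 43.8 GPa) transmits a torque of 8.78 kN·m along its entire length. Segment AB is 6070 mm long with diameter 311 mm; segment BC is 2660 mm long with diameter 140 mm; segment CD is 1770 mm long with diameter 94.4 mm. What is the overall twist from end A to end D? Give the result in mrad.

61.0 mrad

J_AB = π(0.311)⁴/32 = 9.18×10^-4 m⁴; J_BC = π(0.140)⁴/32 = 3.77×10^-5 m⁴; J_CD = π(0.0944)⁴/32 = 7.80×10^-6 m⁴.
θ = (T/G)·Σ L_i/J_i = (8780/43.8×10⁹)·(6.07/9.18×10^-4 + 2.66/3.77×10^-5 + 1.77/7.80×10^-6) = 0.06097 rad.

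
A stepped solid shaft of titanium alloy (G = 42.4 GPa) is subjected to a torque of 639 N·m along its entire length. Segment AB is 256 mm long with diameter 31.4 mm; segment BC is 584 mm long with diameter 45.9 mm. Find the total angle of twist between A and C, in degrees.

J_AB = π(0.0314)⁴/32 = 9.54×10^-8 m⁴; J_BC = π(0.0459)⁴/32 = 4.36×10^-7 m⁴.
θ = (T/G)·Σ L_i/J_i = (639.0/42.4×10⁹)·(0.256/9.54×10^-8 + 0.584/4.36×10^-7) = 0.06062 rad.

3.47°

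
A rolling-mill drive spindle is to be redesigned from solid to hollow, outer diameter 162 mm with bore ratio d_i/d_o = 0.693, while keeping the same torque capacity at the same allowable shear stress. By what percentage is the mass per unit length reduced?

Equal τ_max and T ⇒ the solid shaft needs d_s³ = d_o³(1−k⁴), so d_s = 162·(1−0.693⁴)^(1/3) = 148.4 mm.
Area ratio A_h/A_s = d_o²(1−k²)/d_s² = (1−k²)/(1−k⁴)^(2/3) = 0.6190.
Mass saving = 1 − 0.6190 = 38.1 %.

38.1 %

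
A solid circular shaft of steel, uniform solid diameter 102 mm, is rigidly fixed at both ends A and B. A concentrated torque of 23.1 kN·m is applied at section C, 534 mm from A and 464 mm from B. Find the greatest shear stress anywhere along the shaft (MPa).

With uniform GJ and both ends fixed, compatibility θ_AC = θ_CB gives T_A·a = T_B·b, together with T_A + T_B = T₀.
T_A = T₀·b/(a+b) = 23100·464/998.0 = 10740 N·m; T_B = 12360 N·m.
τ in each portion: τ_AC = 5.15×10^7 Pa, τ_CB = 5.93×10^7 Pa; maximum is in CB.
τ_max = T_CB·r/J = 12360·0.0510/1.06×10^-5 = 5.932×10^7 Pa.

59.3 MPa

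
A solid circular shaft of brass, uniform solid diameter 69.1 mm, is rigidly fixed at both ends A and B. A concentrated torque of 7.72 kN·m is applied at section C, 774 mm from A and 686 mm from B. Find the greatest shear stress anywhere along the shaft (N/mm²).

63.2 N/mm²

With uniform GJ and both ends fixed, compatibility θ_AC = θ_CB gives T_A·a = T_B·b, together with T_A + T_B = T₀.
T_A = T₀·b/(a+b) = 7720·686/1460 = 3627 N·m; T_B = 4093 N·m.
τ in each portion: τ_AC = 5.60×10^7 Pa, τ_CB = 6.32×10^7 Pa; maximum is in CB.
τ_max = T_CB·r/J = 4093·0.0345/2.24×10^-6 = 6.317×10^7 Pa.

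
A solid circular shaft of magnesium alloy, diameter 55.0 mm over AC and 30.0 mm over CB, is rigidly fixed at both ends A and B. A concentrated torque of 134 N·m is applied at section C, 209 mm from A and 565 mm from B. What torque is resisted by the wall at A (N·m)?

130 N·m

Compatibility: T_A·a/J_AC = T_B·b/J_CB with T_A + T_B = T₀.
J_AC = 8.98×10^-7 m⁴, J_CB = 7.95×10^-8 m⁴, so T_A = T₀·(J_AC/a)/((J_AC/a)+(J_CB/b)) = 129.8 N·m, T_B = 4.249 N·m.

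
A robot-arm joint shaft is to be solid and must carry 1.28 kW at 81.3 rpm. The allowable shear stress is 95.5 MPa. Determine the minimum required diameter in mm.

20.0 mm

ω = 2π·81.3/60 = 8.514 rad/s, so T = P/ω = 1.28×10³ / 8.514 = 150.3 N·m.
For a solid shaft τ_max = 16T/(πd³), so d = (16T/(π τ_allow))^(1/3) = (16·150.3/(π·9.55×10^7))^(1/3) = 0.02001 m.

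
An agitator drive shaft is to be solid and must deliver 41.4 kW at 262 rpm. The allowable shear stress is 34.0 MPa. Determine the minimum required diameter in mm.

60.9 mm

ω = 2π·262/60 = 27.44 rad/s, so T = P/ω = 41.4×10³ / 27.44 = 1509 N·m.
For a solid shaft τ_max = 16T/(πd³), so d = (16T/(π τ_allow))^(1/3) = (16·1509/(π·3.40×10^7))^(1/3) = 0.06091 m.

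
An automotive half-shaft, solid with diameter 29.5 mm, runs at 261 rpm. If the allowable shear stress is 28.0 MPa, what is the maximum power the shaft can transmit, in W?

J = πd⁴/32 = π(0.0295)⁴/32 = 7.435×10^-8 m⁴.
T_max = τ_allow·J/r = 2.80×10^7 × 7.435×10^-8 / 0.0147 = 141.1 N·m.
ω = 2π·261/60 = 27.33 rad/s, so P_max = T_max·ω = 3858 W.

3860 W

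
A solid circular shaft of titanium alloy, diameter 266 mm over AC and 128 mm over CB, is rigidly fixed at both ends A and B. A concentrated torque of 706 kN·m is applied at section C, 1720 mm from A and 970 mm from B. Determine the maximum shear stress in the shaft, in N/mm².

174 N/mm²

Compatibility: T_A·a/J_AC = T_B·b/J_CB with T_A + T_B = T₀.
J_AC = 4.92×10^-4 m⁴, J_CB = 2.64×10^-5 m⁴, so T_A = T₀·(J_AC/a)/((J_AC/a)+(J_CB/b)) = 644700 N·m, T_B = 61300 N·m.
τ in each portion: τ_AC = 1.74×10^8 Pa, τ_CB = 1.49×10^8 Pa; maximum is in AC.
τ_max = T_AC·r/J = 644700·0.133/4.92×10^-4 = 1.745×10^8 Pa.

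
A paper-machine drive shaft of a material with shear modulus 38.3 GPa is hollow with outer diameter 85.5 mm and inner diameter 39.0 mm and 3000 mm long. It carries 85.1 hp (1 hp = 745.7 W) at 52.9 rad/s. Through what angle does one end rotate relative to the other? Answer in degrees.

1.07°

ω = 52.9 rad/s, so T = P/ω = 85.1×745.7 / 52.90 = 1200 N·m.
J = π(d_o⁴ − d_i⁴)/32 = π(0.0855⁴ − 0.0390⁴)/32 = 5.019×10^-6 m⁴.
θ = T·L/(G·J) = 1200 × 3.00 / (38.3×10⁹ × 5.019×10^-6) = 0.01872 rad.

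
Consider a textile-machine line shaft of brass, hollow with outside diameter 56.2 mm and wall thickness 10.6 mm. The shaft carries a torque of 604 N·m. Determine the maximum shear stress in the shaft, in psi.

2960 psi

J = π(d_o⁴ − d_i⁴)/32 = π(0.0562⁴ − 0.0350⁴)/32 = 8.320×10^-7 m⁴.
τ_max = T·r/J = 604.0 × 0.0281 / 8.320×10^-7 = 2.040×10^7 Pa.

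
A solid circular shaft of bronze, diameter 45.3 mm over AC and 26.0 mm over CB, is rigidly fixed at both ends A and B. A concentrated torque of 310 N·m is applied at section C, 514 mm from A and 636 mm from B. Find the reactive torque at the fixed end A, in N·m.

Compatibility: T_A·a/J_AC = T_B·b/J_CB with T_A + T_B = T₀.
J_AC = 4.13×10^-7 m⁴, J_CB = 4.49×10^-8 m⁴, so T_A = T₀·(J_AC/a)/((J_AC/a)+(J_CB/b)) = 285.0 N·m, T_B = 25.00 N·m.

285 N·m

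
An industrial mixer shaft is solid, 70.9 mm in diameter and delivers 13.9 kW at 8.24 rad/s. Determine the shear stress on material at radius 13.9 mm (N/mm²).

9.45 N/mm²

ω = 8.24 rad/s, so T = P/ω = 13.9×10³ / 8.240 = 1687 N·m.
J = πd⁴/32 = π(0.0709)⁴/32 = 2.481×10^-6 m⁴.
Shear stress varies linearly with radius: τ = T·r/J = 1687 × 0.0139 / 2.481×10^-6 = 9.452×10^6 Pa.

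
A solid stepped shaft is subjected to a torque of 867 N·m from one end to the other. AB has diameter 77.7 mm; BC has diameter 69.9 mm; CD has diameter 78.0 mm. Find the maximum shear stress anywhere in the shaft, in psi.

Under the same torque, τ_max = 16T/(πd³) is largest where d is smallest — segment BC (d = 69.9 mm).
τ_max = 16·867.0/(π·(0.0699)³) = 1.293×10^7 Pa.

1880 psi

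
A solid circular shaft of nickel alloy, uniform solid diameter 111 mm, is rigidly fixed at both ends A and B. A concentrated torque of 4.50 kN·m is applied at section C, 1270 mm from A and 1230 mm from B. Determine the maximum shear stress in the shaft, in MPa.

8.51 MPa

With uniform GJ and both ends fixed, compatibility θ_AC = θ_CB gives T_A·a = T_B·b, together with T_A + T_B = T₀.
T_A = T₀·b/(a+b) = 4500·1230/2500 = 2214 N·m; T_B = 2286 N·m.
τ in each portion: τ_AC = 8.24×10^6 Pa, τ_CB = 8.51×10^6 Pa; maximum is in CB.
τ_max = T_CB·r/J = 2286·0.0555/1.49×10^-5 = 8.513×10^6 Pa.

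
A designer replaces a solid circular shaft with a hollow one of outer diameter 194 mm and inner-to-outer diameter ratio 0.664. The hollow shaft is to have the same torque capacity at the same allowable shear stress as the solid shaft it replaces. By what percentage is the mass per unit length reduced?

Equal τ_max and T ⇒ the solid shaft needs d_s³ = d_o³(1−k⁴), so d_s = 194·(1−0.664⁴)^(1/3) = 180.5 mm.
Area ratio A_h/A_s = d_o²(1−k²)/d_s² = (1−k²)/(1−k⁴)^(2/3) = 0.6458.
Mass saving = 1 − 0.6458 = 35.4 %.

35.4 %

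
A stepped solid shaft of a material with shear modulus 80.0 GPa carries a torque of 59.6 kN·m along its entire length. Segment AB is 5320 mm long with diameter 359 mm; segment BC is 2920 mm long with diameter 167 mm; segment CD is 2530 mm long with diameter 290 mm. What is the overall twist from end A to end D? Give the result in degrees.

1.93°

J_AB = π(0.359)⁴/32 = 1.63×10^-3 m⁴; J_BC = π(0.167)⁴/32 = 7.64×10^-5 m⁴; J_CD = π(0.290)⁴/32 = 6.94×10^-4 m⁴.
θ = (T/G)·Σ L_i/J_i = (59600/80.0×10⁹)·(5.32/1.63×10^-3 + 2.92/7.64×10^-5 + 2.53/6.94×10^-4) = 0.03363 rad.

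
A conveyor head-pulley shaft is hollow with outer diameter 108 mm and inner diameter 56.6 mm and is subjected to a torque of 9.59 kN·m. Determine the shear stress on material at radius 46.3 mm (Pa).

J = π(d_o⁴ − d_i⁴)/32 = π(0.108⁴ − 0.0566⁴)/32 = 1.235×10^-5 m⁴.
Shear stress varies linearly with radius: τ = T·r/J = 9590 × 0.0463 / 1.235×10^-5 = 3.596×10^7 Pa.

3.60e7 Pa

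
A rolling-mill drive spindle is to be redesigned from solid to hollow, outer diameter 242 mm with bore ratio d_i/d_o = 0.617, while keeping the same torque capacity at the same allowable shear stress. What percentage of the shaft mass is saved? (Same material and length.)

31.3 %

Equal τ_max and T ⇒ the solid shaft needs d_s³ = d_o³(1−k⁴), so d_s = 242·(1−0.617⁴)^(1/3) = 229.7 mm.
Area ratio A_h/A_s = d_o²(1−k²)/d_s² = (1−k²)/(1−k⁴)^(2/3) = 0.6874.
Mass saving = 1 − 0.6874 = 31.3 %.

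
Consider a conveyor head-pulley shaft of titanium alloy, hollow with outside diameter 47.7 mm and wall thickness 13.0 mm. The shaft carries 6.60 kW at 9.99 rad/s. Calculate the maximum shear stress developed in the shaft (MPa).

32.4 MPa

ω = 9.99 rad/s, so T = P/ω = 6.60×10³ / 9.990 = 660.7 N·m.
J = π(d_o⁴ − d_i⁴)/32 = π(0.0477⁴ − 0.0217⁴)/32 = 4.865×10^-7 m⁴.
τ_max = T·r/J = 660.7 × 0.0239 / 4.865×10^-7 = 3.239×10^7 Pa.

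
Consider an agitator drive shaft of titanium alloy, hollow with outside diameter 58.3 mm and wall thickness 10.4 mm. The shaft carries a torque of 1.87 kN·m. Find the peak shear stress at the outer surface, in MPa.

58.0 MPa

J = π(d_o⁴ − d_i⁴)/32 = π(0.0583⁴ − 0.0375⁴)/32 = 9.400×10^-7 m⁴.
τ_max = T·r/J = 1870 × 0.0291 / 9.400×10^-7 = 5.799×10^7 Pa.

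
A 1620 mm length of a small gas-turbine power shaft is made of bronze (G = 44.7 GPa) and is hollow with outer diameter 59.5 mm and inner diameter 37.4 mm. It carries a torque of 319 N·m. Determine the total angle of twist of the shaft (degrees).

0.638°

J = π(d_o⁴ − d_i⁴)/32 = π(0.0595⁴ − 0.0374⁴)/32 = 1.038×10^-6 m⁴.
θ = T·L/(G·J) = 319.0 × 1.62 / (44.7×10⁹ × 1.038×10^-6) = 0.01113 rad.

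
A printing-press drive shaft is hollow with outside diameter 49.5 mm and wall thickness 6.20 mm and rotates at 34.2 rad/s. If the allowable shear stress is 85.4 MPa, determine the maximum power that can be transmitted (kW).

47.6 kW

J = π(d_o⁴ − d_i⁴)/32 = π(0.0495⁴ − 0.0371⁴)/32 = 4.034×10^-7 m⁴.
T_max = τ_allow·J/r = 8.54×10^7 × 4.034×10^-7 / 0.0248 = 1392 N·m.
ω = 34.2 rad/s, so P_max = T_max·ω = 4.761×10^4 W.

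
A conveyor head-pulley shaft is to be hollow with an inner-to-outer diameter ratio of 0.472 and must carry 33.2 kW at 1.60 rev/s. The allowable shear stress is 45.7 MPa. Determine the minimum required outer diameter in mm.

72.9 mm

ω = 2π·1.60 = 10.05 rad/s, so T = P/ω = 33.2×10³ / 10.05 = 3302 N·m.
For a hollow shaft with d_i/d_o = 0.472: τ_max = 16T/(π d_o³ (1−k⁴)), so d_o = [16T/(π τ_allow (1−k⁴))]^(1/3) = [16·3302/(π·4.57×10^7·0.9504)]^(1/3) = 0.07289 m.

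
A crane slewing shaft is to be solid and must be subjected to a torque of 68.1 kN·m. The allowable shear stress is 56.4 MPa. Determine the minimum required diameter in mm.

For a solid shaft τ_max = 16T/(πd³), so d = (16T/(π τ_allow))^(1/3) = (16·68100/(π·5.64×10^7))^(1/3) = 0.1832 m.

183 mm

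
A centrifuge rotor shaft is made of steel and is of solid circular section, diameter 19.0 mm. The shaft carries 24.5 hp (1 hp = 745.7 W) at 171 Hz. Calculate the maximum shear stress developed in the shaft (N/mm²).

12.6 N/mm²

ω = 2π·171 = 1074 rad/s, so T = P/ω = 24.5×745.7 / 1074 = 17.00 N·m.
J = πd⁴/32 = π(0.0190)⁴/32 = 1.279×10^-8 m⁴.
τ_max = T·r/J = 17.00 × 0.00950 / 1.279×10^-8 = 1.263×10^7 Pa.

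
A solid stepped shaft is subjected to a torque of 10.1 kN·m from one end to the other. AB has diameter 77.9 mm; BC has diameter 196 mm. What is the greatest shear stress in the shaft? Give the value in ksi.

15.8 ksi

Under the same torque, τ_max = 16T/(πd³) is largest where d is smallest — segment AB (d = 77.9 mm).
τ_max = 16·10100/(π·(0.0779)³) = 1.088×10^8 Pa.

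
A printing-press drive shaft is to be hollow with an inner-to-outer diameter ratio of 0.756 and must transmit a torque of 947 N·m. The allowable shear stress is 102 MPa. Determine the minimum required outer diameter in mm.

For a hollow shaft with d_i/d_o = 0.756: τ_max = 16T/(π d_o³ (1−k⁴)), so d_o = [16T/(π τ_allow (1−k⁴))]^(1/3) = [16·947.0/(π·1.02×10^8·0.6733)]^(1/3) = 0.04126 m.

41.3 mm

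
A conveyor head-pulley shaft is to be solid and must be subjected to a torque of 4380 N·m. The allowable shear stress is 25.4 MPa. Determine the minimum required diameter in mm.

95.8 mm

For a solid shaft τ_max = 16T/(πd³), so d = (16T/(π τ_allow))^(1/3) = (16·4380/(π·2.54×10^7))^(1/3) = 0.09576 m.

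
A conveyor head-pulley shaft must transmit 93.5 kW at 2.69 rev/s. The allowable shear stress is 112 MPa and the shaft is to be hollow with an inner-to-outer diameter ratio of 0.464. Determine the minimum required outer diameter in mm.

64.1 mm

ω = 2π·2.69 = 16.90 rad/s, so T = P/ω = 93.5×10³ / 16.90 = 5532 N·m.
For a hollow shaft with d_i/d_o = 0.464: τ_max = 16T/(π d_o³ (1−k⁴)), so d_o = [16T/(π τ_allow (1−k⁴))]^(1/3) = [16·5532/(π·1.12×10^8·0.9536)]^(1/3) = 0.06413 m.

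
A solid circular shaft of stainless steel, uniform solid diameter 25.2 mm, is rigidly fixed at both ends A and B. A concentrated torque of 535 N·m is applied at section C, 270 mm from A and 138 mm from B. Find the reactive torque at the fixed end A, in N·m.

With uniform GJ and both ends fixed, compatibility θ_AC = θ_CB gives T_A·a = T_B·b, together with T_A + T_B = T₀.
T_A = T₀·b/(a+b) = 535.0·138/408.0 = 181.0 N·m; T_B = 354.0 N·m.

181 N·m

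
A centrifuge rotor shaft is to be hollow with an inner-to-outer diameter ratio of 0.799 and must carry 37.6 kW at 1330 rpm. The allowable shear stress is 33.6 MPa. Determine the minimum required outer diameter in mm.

41.0 mm

ω = 2π·1330/60 = 139.3 rad/s, so T = P/ω = 37.6×10³ / 139.3 = 270.0 N·m.
For a hollow shaft with d_i/d_o = 0.799: τ_max = 16T/(π d_o³ (1−k⁴)), so d_o = [16T/(π τ_allow (1−k⁴))]^(1/3) = [16·270.0/(π·3.36×10^7·0.5924)]^(1/3) = 0.04103 m.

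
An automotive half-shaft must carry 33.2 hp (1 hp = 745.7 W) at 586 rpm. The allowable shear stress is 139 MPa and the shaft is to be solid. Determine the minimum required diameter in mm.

24.5 mm

ω = 2π·586/60 = 61.37 rad/s, so T = P/ω = 33.2×745.7 / 61.37 = 403.4 N·m.
For a solid shaft τ_max = 16T/(πd³), so d = (16T/(π τ_allow))^(1/3) = (16·403.4/(π·1.39×10^8))^(1/3) = 0.02454 m.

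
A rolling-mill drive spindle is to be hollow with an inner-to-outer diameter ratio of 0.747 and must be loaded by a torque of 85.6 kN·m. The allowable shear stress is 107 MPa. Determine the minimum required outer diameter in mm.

181 mm

For a hollow shaft with d_i/d_o = 0.747: τ_max = 16T/(π d_o³ (1−k⁴)), so d_o = [16T/(π τ_allow (1−k⁴))]^(1/3) = [16·85600/(π·1.07×10^8·0.6886)]^(1/3) = 0.1809 m.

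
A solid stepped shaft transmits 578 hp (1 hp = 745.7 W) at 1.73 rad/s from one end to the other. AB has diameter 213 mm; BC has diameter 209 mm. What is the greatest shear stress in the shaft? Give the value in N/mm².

139 N/mm²

ω = 1.73 rad/s, so T = P/ω = 578×745.7 / 1.730 = 249100 N·m.
Under the same torque, τ_max = 16T/(πd³) is largest where d is smallest — segment BC (d = 209 mm).
τ_max = 16·249100/(π·(0.209)³) = 1.390×10^8 Pa.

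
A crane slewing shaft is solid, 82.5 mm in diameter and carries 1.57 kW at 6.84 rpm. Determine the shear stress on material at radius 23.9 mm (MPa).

11.5 MPa

ω = 2π·6.84/60 = 0.7163 rad/s, so T = P/ω = 1.57×10³ / 0.7163 = 2192 N·m.
J = πd⁴/32 = π(0.0825)⁴/32 = 4.548×10^-6 m⁴.
Shear stress varies linearly with radius: τ = T·r/J = 2192 × 0.0239 / 4.548×10^-6 = 1.152×10^7 Pa.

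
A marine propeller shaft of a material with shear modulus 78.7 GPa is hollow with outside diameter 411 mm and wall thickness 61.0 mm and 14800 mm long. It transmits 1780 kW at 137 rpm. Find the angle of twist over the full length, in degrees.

ω = 2π·137/60 = 14.35 rad/s, so T = P/ω = 1780×10³ / 14.35 = 124100 N·m.
J = π(d_o⁴ − d_i⁴)/32 = π(0.411⁴ − 0.289⁴)/32 = 2.117×10^-3 m⁴.
θ = T·L/(G·J) = 124100 × 14.8 / (78.7×10⁹ × 2.117×10^-3) = 0.01102 rad.

0.632°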